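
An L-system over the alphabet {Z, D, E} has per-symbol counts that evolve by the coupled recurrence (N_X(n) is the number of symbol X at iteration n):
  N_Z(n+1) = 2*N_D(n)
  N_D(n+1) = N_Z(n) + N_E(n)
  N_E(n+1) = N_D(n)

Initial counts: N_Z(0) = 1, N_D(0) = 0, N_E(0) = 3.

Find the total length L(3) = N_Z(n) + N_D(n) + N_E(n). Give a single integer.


Answer: 12

Derivation:
Step 0: N_Z=1, N_D=0, N_E=3, L=4
Step 1: N_Z=0, N_D=4, N_E=0, L=4
Step 2: N_Z=8, N_D=0, N_E=4, L=12
Step 3: N_Z=0, N_D=12, N_E=0, L=12


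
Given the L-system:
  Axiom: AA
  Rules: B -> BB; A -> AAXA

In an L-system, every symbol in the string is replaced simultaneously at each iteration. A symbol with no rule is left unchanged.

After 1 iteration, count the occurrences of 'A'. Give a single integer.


Answer: 6

Derivation:
Step 0: AA  (2 'A')
Step 1: AAXAAAXA  (6 'A')


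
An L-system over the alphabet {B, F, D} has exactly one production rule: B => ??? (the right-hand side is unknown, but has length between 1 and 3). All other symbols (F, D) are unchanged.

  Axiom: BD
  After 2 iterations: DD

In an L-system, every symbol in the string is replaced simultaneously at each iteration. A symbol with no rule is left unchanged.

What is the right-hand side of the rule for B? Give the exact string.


Trying B => D:
  Step 0: BD
  Step 1: DD
  Step 2: DD
Matches the given result.

Answer: D


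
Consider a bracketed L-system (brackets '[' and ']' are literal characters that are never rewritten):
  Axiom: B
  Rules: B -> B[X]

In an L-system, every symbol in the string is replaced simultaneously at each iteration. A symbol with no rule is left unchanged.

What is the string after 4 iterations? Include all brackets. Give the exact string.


Answer: B[X][X][X][X]

Derivation:
Step 0: B
Step 1: B[X]
Step 2: B[X][X]
Step 3: B[X][X][X]
Step 4: B[X][X][X][X]


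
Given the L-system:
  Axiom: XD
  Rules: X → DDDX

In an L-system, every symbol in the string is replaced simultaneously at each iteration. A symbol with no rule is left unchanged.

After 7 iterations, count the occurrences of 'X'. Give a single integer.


Answer: 1

Derivation:
Step 0: XD  (1 'X')
Step 1: DDDXD  (1 'X')
Step 2: DDDDDDXD  (1 'X')
Step 3: DDDDDDDDDXD  (1 'X')
Step 4: DDDDDDDDDDDDXD  (1 'X')
Step 5: DDDDDDDDDDDDDDDXD  (1 'X')
Step 6: DDDDDDDDDDDDDDDDDDXD  (1 'X')
Step 7: DDDDDDDDDDDDDDDDDDDDDXD  (1 'X')


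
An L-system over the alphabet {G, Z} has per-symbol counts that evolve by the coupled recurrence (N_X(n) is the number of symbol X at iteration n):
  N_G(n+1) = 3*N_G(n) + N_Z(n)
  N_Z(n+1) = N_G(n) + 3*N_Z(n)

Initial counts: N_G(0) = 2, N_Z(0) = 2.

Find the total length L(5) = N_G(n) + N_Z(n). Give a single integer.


Step 0: N_G=2, N_Z=2, L=4
Step 1: N_G=8, N_Z=8, L=16
Step 2: N_G=32, N_Z=32, L=64
Step 3: N_G=128, N_Z=128, L=256
Step 4: N_G=512, N_Z=512, L=1024
Step 5: N_G=2048, N_Z=2048, L=4096

Answer: 4096


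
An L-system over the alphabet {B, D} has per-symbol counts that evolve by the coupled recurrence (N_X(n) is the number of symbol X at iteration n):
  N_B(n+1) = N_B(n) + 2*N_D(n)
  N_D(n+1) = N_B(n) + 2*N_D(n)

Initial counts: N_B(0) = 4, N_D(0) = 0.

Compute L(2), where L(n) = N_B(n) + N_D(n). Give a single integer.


Answer: 24

Derivation:
Step 0: N_B=4, N_D=0, L=4
Step 1: N_B=4, N_D=4, L=8
Step 2: N_B=12, N_D=12, L=24


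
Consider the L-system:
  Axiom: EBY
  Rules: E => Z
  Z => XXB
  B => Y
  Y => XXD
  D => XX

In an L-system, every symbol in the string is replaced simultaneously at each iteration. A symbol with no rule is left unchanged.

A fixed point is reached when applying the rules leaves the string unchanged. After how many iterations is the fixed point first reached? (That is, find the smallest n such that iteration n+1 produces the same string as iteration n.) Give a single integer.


Step 0: EBY
Step 1: ZYXXD
Step 2: XXBXXDXXXX
Step 3: XXYXXXXXXXX
Step 4: XXXXDXXXXXXXX
Step 5: XXXXXXXXXXXXXX
Step 6: XXXXXXXXXXXXXX  (unchanged — fixed point at step 5)

Answer: 5


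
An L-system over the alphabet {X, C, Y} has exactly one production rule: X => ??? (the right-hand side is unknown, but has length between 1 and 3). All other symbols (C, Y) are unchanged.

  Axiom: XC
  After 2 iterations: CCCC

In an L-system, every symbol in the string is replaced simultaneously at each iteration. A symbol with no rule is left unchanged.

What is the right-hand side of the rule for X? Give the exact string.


Answer: CCC

Derivation:
Trying X => CCC:
  Step 0: XC
  Step 1: CCCC
  Step 2: CCCC
Matches the given result.


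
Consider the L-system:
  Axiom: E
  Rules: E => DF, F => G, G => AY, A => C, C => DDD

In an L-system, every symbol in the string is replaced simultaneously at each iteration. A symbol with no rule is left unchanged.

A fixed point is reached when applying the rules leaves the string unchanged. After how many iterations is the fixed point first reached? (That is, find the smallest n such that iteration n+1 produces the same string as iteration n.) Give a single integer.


Step 0: E
Step 1: DF
Step 2: DG
Step 3: DAY
Step 4: DCY
Step 5: DDDDY
Step 6: DDDDY  (unchanged — fixed point at step 5)

Answer: 5


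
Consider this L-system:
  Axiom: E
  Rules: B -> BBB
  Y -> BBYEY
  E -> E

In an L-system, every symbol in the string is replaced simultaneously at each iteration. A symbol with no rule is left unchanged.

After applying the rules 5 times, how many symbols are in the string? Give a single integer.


Step 0: length = 1
Step 1: length = 1
Step 2: length = 1
Step 3: length = 1
Step 4: length = 1
Step 5: length = 1

Answer: 1


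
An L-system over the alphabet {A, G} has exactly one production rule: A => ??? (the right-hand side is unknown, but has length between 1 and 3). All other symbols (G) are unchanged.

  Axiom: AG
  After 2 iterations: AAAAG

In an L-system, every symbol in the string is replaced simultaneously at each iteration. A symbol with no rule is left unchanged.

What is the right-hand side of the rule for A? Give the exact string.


Answer: AA

Derivation:
Trying A => AA:
  Step 0: AG
  Step 1: AAG
  Step 2: AAAAG
Matches the given result.


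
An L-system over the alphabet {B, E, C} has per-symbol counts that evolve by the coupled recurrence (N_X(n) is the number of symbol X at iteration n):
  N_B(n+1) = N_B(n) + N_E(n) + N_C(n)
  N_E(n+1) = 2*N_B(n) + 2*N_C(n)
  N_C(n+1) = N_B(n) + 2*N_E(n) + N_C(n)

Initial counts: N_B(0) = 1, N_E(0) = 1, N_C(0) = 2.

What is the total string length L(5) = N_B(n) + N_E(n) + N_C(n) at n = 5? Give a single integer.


Step 0: N_B=1, N_E=1, N_C=2, L=4
Step 1: N_B=4, N_E=6, N_C=5, L=15
Step 2: N_B=15, N_E=18, N_C=21, L=54
Step 3: N_B=54, N_E=72, N_C=72, L=198
Step 4: N_B=198, N_E=252, N_C=270, L=720
Step 5: N_B=720, N_E=936, N_C=972, L=2628

Answer: 2628


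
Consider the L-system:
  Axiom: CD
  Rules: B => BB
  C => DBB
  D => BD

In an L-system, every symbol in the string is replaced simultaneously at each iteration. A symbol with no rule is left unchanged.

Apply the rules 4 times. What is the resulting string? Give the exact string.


Step 0: CD
Step 1: DBBBD
Step 2: BDBBBBBBBD
Step 3: BBBDBBBBBBBBBBBBBBBD
Step 4: BBBBBBBDBBBBBBBBBBBBBBBBBBBBBBBBBBBBBBBD

Answer: BBBBBBBDBBBBBBBBBBBBBBBBBBBBBBBBBBBBBBBD


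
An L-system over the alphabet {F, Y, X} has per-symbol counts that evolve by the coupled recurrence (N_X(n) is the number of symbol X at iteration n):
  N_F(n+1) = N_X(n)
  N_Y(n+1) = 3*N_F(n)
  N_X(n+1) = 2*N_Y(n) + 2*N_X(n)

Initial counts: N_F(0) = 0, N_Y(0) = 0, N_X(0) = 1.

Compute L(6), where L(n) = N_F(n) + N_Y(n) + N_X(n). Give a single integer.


Step 0: N_F=0, N_Y=0, N_X=1, L=1
Step 1: N_F=1, N_Y=0, N_X=2, L=3
Step 2: N_F=2, N_Y=3, N_X=4, L=9
Step 3: N_F=4, N_Y=6, N_X=14, L=24
Step 4: N_F=14, N_Y=12, N_X=40, L=66
Step 5: N_F=40, N_Y=42, N_X=104, L=186
Step 6: N_F=104, N_Y=120, N_X=292, L=516

Answer: 516


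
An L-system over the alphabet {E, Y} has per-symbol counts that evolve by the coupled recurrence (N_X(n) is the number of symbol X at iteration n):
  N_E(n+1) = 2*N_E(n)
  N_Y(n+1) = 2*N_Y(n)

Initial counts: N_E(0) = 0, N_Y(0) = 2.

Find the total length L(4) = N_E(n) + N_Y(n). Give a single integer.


Answer: 32

Derivation:
Step 0: N_E=0, N_Y=2, L=2
Step 1: N_E=0, N_Y=4, L=4
Step 2: N_E=0, N_Y=8, L=8
Step 3: N_E=0, N_Y=16, L=16
Step 4: N_E=0, N_Y=32, L=32


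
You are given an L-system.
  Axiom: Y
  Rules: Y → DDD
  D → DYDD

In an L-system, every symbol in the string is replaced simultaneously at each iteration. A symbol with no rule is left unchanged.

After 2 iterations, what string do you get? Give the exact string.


Step 0: Y
Step 1: DDD
Step 2: DYDDDYDDDYDD

Answer: DYDDDYDDDYDD


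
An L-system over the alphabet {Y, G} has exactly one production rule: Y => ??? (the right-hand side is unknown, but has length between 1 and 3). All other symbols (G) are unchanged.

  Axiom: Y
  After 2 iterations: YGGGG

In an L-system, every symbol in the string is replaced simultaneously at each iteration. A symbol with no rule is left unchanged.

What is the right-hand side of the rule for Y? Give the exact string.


Answer: YGG

Derivation:
Trying Y => YGG:
  Step 0: Y
  Step 1: YGG
  Step 2: YGGGG
Matches the given result.


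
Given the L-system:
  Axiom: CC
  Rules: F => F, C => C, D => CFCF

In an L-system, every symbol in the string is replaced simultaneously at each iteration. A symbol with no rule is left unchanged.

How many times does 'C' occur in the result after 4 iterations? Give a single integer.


Answer: 2

Derivation:
Step 0: CC  (2 'C')
Step 1: CC  (2 'C')
Step 2: CC  (2 'C')
Step 3: CC  (2 'C')
Step 4: CC  (2 'C')


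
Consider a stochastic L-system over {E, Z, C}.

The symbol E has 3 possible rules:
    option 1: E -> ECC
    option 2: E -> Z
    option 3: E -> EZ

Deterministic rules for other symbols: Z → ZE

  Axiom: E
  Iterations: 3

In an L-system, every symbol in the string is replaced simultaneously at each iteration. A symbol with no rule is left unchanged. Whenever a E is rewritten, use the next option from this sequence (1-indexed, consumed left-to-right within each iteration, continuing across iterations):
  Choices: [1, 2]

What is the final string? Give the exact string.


Step 0: E
Step 1: ECC  (used choices [1])
Step 2: ZCC  (used choices [2])
Step 3: ZECC  (used choices [])

Answer: ZECC


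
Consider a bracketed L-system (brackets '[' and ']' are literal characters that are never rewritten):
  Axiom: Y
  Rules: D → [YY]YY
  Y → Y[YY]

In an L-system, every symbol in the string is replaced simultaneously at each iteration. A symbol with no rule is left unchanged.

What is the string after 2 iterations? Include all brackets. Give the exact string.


Answer: Y[YY][Y[YY]Y[YY]]

Derivation:
Step 0: Y
Step 1: Y[YY]
Step 2: Y[YY][Y[YY]Y[YY]]


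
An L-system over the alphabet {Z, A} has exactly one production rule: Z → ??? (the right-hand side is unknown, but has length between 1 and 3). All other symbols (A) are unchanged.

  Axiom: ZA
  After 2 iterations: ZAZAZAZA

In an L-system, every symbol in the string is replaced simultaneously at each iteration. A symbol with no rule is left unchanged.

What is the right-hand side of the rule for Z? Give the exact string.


Trying Z → ZAZ:
  Step 0: ZA
  Step 1: ZAZA
  Step 2: ZAZAZAZA
Matches the given result.

Answer: ZAZ


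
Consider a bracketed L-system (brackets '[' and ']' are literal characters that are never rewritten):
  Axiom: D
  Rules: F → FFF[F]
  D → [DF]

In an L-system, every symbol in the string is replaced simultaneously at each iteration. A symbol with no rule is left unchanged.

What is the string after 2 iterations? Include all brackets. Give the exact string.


Answer: [[DF]FFF[F]]

Derivation:
Step 0: D
Step 1: [DF]
Step 2: [[DF]FFF[F]]


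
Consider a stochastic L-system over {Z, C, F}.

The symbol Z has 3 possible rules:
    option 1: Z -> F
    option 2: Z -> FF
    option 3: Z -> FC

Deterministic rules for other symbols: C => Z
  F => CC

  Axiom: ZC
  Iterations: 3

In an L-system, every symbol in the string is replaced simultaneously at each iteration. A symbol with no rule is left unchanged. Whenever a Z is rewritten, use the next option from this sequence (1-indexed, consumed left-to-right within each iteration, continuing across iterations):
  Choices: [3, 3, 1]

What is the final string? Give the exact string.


Answer: ZZFCCZ

Derivation:
Step 0: ZC
Step 1: FCZ  (used choices [3])
Step 2: CCZFC  (used choices [3])
Step 3: ZZFCCZ  (used choices [1])


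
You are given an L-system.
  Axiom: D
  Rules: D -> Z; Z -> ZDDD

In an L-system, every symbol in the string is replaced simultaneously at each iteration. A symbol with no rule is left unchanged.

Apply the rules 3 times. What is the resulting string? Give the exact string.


Answer: ZDDDZZZ

Derivation:
Step 0: D
Step 1: Z
Step 2: ZDDD
Step 3: ZDDDZZZ


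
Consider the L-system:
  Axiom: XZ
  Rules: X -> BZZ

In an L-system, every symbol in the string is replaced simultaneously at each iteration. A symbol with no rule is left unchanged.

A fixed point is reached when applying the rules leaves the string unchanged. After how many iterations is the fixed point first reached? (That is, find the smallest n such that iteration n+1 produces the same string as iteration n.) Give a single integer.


Step 0: XZ
Step 1: BZZZ
Step 2: BZZZ  (unchanged — fixed point at step 1)

Answer: 1


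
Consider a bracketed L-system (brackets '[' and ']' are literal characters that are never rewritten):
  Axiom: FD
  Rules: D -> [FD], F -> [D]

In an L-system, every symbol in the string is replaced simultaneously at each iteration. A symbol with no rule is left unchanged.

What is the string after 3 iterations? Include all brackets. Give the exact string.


Answer: [[[D][FD]]][[[FD]][[D][FD]]]

Derivation:
Step 0: FD
Step 1: [D][FD]
Step 2: [[FD]][[D][FD]]
Step 3: [[[D][FD]]][[[FD]][[D][FD]]]


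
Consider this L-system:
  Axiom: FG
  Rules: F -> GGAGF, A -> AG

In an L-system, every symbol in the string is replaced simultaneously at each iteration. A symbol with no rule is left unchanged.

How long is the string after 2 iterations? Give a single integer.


Step 0: length = 2
Step 1: length = 6
Step 2: length = 11

Answer: 11


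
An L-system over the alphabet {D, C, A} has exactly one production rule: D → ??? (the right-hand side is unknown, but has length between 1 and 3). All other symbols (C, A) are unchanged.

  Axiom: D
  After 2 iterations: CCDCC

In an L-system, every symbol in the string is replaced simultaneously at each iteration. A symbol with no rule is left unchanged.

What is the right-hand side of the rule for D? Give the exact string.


Answer: CDC

Derivation:
Trying D → CDC:
  Step 0: D
  Step 1: CDC
  Step 2: CCDCC
Matches the given result.


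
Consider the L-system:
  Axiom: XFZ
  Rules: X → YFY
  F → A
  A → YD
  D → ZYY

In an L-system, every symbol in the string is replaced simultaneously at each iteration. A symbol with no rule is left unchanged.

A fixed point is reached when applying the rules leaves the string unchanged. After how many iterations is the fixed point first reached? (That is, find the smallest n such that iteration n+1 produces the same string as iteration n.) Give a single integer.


Step 0: XFZ
Step 1: YFYAZ
Step 2: YAYYDZ
Step 3: YYDYYZYYZ
Step 4: YYZYYYYZYYZ
Step 5: YYZYYYYZYYZ  (unchanged — fixed point at step 4)

Answer: 4


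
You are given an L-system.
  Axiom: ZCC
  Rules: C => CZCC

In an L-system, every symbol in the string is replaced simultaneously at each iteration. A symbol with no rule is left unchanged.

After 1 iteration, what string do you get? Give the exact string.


Answer: ZCZCCCZCC

Derivation:
Step 0: ZCC
Step 1: ZCZCCCZCC


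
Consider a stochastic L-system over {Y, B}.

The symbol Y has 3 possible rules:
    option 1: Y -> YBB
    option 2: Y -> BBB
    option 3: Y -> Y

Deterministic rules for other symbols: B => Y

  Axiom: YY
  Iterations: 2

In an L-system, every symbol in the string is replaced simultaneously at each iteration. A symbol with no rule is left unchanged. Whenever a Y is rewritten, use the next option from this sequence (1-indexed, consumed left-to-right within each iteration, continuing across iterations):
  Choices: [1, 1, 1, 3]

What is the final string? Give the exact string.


Step 0: YY
Step 1: YBBYBB  (used choices [1, 1])
Step 2: YBBYYYYY  (used choices [1, 3])

Answer: YBBYYYYY


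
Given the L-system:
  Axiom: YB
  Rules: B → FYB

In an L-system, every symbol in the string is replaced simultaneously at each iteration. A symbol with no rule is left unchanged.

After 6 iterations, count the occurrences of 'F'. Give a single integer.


Step 0: YB  (0 'F')
Step 1: YFYB  (1 'F')
Step 2: YFYFYB  (2 'F')
Step 3: YFYFYFYB  (3 'F')
Step 4: YFYFYFYFYB  (4 'F')
Step 5: YFYFYFYFYFYB  (5 'F')
Step 6: YFYFYFYFYFYFYB  (6 'F')

Answer: 6


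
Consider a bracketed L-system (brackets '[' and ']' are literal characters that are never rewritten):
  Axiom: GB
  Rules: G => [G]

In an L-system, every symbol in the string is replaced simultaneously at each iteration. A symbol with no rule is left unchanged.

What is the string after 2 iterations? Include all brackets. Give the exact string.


Step 0: GB
Step 1: [G]B
Step 2: [[G]]B

Answer: [[G]]B


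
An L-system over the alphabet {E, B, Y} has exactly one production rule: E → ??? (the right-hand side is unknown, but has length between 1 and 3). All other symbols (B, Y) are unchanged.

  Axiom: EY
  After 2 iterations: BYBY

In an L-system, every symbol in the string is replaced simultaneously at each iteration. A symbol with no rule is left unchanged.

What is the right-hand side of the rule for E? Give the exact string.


Trying E → BYB:
  Step 0: EY
  Step 1: BYBY
  Step 2: BYBY
Matches the given result.

Answer: BYB


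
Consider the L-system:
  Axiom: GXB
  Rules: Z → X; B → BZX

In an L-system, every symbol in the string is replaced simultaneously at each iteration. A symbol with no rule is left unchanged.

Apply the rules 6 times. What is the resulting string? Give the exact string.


Answer: GXBZXXXXXXXXXXX

Derivation:
Step 0: GXB
Step 1: GXBZX
Step 2: GXBZXXX
Step 3: GXBZXXXXX
Step 4: GXBZXXXXXXX
Step 5: GXBZXXXXXXXXX
Step 6: GXBZXXXXXXXXXXX


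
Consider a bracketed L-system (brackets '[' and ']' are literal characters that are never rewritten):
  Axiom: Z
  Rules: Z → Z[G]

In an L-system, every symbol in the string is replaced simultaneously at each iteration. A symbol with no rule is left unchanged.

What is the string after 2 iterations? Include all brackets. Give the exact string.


Answer: Z[G][G]

Derivation:
Step 0: Z
Step 1: Z[G]
Step 2: Z[G][G]


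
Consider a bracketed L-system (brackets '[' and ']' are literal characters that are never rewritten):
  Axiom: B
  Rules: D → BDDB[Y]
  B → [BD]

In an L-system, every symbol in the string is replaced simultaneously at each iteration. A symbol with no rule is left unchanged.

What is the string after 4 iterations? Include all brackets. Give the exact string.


Step 0: B
Step 1: [BD]
Step 2: [[BD]BDDB[Y]]
Step 3: [[[BD]BDDB[Y]][BD]BDDB[Y]BDDB[Y][BD][Y]]
Step 4: [[[[BD]BDDB[Y]][BD]BDDB[Y]BDDB[Y][BD][Y]][[BD]BDDB[Y]][BD]BDDB[Y]BDDB[Y][BD][Y][BD]BDDB[Y]BDDB[Y][BD][Y][[BD]BDDB[Y]][Y]]

Answer: [[[[BD]BDDB[Y]][BD]BDDB[Y]BDDB[Y][BD][Y]][[BD]BDDB[Y]][BD]BDDB[Y]BDDB[Y][BD][Y][BD]BDDB[Y]BDDB[Y][BD][Y][[BD]BDDB[Y]][Y]]


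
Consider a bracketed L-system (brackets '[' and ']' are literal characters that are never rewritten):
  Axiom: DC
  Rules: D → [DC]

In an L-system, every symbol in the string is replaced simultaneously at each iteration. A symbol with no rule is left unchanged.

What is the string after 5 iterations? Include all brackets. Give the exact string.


Step 0: DC
Step 1: [DC]C
Step 2: [[DC]C]C
Step 3: [[[DC]C]C]C
Step 4: [[[[DC]C]C]C]C
Step 5: [[[[[DC]C]C]C]C]C

Answer: [[[[[DC]C]C]C]C]C


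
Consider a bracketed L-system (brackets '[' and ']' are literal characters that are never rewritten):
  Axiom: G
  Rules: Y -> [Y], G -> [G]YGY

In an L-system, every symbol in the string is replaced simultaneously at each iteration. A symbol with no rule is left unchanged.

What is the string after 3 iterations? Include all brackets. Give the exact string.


Step 0: G
Step 1: [G]YGY
Step 2: [[G]YGY][Y][G]YGY[Y]
Step 3: [[[G]YGY][Y][G]YGY[Y]][[Y]][[G]YGY][Y][G]YGY[Y][[Y]]

Answer: [[[G]YGY][Y][G]YGY[Y]][[Y]][[G]YGY][Y][G]YGY[Y][[Y]]


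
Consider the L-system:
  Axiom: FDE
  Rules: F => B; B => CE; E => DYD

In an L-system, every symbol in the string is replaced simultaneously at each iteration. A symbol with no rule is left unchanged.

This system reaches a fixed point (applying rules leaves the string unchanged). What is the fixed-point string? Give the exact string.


Step 0: FDE
Step 1: BDDYD
Step 2: CEDDYD
Step 3: CDYDDDYD
Step 4: CDYDDDYD  (unchanged — fixed point at step 3)

Answer: CDYDDDYD


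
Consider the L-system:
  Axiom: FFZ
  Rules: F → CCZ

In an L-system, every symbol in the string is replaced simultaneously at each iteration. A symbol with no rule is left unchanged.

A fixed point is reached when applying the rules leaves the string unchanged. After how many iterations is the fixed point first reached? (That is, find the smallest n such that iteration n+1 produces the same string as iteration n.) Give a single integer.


Step 0: FFZ
Step 1: CCZCCZZ
Step 2: CCZCCZZ  (unchanged — fixed point at step 1)

Answer: 1


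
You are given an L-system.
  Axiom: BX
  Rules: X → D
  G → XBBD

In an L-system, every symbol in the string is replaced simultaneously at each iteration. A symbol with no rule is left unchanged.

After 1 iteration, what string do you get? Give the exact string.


Step 0: BX
Step 1: BD

Answer: BD


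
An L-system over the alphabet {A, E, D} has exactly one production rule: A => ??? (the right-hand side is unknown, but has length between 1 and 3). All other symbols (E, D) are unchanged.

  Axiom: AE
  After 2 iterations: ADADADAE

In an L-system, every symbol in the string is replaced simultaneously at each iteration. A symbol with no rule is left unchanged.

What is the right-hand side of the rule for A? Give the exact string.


Answer: ADA

Derivation:
Trying A => ADA:
  Step 0: AE
  Step 1: ADAE
  Step 2: ADADADAE
Matches the given result.


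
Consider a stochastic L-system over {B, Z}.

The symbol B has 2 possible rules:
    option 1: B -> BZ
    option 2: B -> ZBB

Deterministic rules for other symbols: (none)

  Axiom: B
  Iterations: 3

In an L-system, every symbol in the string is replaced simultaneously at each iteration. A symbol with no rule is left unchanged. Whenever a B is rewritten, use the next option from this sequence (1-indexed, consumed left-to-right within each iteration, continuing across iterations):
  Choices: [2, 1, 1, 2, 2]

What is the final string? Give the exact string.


Answer: ZZBBZZBBZ

Derivation:
Step 0: B
Step 1: ZBB  (used choices [2])
Step 2: ZBZBZ  (used choices [1, 1])
Step 3: ZZBBZZBBZ  (used choices [2, 2])


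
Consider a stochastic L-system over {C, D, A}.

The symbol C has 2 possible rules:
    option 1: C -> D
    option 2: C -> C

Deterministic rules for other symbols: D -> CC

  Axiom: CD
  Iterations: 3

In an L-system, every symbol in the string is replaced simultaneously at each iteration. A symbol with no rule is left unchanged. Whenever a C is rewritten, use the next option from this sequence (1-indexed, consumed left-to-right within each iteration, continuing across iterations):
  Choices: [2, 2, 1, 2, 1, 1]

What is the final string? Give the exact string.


Answer: DCCD

Derivation:
Step 0: CD
Step 1: CCC  (used choices [2])
Step 2: CDC  (used choices [2, 1, 2])
Step 3: DCCD  (used choices [1, 1])


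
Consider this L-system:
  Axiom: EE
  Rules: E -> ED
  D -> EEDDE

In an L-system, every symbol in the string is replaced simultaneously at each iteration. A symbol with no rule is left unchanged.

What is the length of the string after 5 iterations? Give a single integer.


Step 0: length = 2
Step 1: length = 4
Step 2: length = 14
Step 3: length = 46
Step 4: length = 152
Step 5: length = 502

Answer: 502


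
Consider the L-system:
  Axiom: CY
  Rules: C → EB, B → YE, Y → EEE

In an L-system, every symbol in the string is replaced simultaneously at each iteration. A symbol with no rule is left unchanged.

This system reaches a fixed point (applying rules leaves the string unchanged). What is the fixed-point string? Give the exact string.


Answer: EEEEEEEE

Derivation:
Step 0: CY
Step 1: EBEEE
Step 2: EYEEEE
Step 3: EEEEEEEE
Step 4: EEEEEEEE  (unchanged — fixed point at step 3)


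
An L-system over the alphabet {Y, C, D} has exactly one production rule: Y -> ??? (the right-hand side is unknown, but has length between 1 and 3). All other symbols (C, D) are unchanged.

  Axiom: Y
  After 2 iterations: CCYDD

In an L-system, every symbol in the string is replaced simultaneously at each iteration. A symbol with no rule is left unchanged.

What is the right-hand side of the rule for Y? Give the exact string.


Answer: CYD

Derivation:
Trying Y -> CYD:
  Step 0: Y
  Step 1: CYD
  Step 2: CCYDD
Matches the given result.


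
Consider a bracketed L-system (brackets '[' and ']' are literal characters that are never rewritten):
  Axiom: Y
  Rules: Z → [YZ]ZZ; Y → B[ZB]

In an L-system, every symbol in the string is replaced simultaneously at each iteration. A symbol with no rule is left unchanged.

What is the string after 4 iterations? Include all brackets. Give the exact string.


Answer: B[[B[[YZ]ZZB][B[ZB][YZ]ZZ][YZ]ZZ[YZ]ZZ][B[ZB][YZ]ZZ][YZ]ZZ[YZ]ZZ[B[ZB][YZ]ZZ][YZ]ZZ[YZ]ZZB]

Derivation:
Step 0: Y
Step 1: B[ZB]
Step 2: B[[YZ]ZZB]
Step 3: B[[B[ZB][YZ]ZZ][YZ]ZZ[YZ]ZZB]
Step 4: B[[B[[YZ]ZZB][B[ZB][YZ]ZZ][YZ]ZZ[YZ]ZZ][B[ZB][YZ]ZZ][YZ]ZZ[YZ]ZZ[B[ZB][YZ]ZZ][YZ]ZZ[YZ]ZZB]


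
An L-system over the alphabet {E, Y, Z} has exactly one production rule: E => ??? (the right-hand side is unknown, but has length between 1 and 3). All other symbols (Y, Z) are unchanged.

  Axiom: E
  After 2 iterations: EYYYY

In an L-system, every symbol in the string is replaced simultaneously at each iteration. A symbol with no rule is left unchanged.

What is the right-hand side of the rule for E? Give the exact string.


Answer: EYY

Derivation:
Trying E => EYY:
  Step 0: E
  Step 1: EYY
  Step 2: EYYYY
Matches the given result.


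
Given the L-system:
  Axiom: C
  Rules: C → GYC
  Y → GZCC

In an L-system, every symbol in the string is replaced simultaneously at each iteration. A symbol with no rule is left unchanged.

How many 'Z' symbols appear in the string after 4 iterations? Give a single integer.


Step 0: C  (0 'Z')
Step 1: GYC  (0 'Z')
Step 2: GGZCCGYC  (1 'Z')
Step 3: GGZGYCGYCGGZCCGYC  (2 'Z')
Step 4: GGZGGZCCGYCGGZCCGYCGGZGYCGYCGGZCCGYC  (5 'Z')

Answer: 5


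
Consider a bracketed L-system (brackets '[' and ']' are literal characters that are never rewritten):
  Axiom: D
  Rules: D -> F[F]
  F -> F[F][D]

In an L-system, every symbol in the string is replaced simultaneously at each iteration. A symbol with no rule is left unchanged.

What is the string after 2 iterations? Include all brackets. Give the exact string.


Step 0: D
Step 1: F[F]
Step 2: F[F][D][F[F][D]]

Answer: F[F][D][F[F][D]]


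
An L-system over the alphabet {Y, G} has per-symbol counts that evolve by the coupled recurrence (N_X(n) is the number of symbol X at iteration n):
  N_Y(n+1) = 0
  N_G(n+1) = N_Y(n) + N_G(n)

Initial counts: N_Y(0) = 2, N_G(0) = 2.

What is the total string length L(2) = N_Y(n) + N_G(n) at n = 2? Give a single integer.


Answer: 4

Derivation:
Step 0: N_Y=2, N_G=2, L=4
Step 1: N_Y=0, N_G=4, L=4
Step 2: N_Y=0, N_G=4, L=4


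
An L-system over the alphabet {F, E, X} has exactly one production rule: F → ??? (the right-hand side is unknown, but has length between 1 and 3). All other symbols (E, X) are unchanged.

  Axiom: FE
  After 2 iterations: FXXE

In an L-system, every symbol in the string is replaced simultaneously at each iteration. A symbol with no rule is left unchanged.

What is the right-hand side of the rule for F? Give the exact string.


Trying F → FX:
  Step 0: FE
  Step 1: FXE
  Step 2: FXXE
Matches the given result.

Answer: FX


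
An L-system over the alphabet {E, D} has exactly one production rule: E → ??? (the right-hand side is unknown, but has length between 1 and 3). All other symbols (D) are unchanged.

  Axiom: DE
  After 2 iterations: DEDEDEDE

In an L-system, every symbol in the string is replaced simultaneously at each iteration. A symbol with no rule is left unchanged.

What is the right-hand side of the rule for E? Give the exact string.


Answer: EDE

Derivation:
Trying E → EDE:
  Step 0: DE
  Step 1: DEDE
  Step 2: DEDEDEDE
Matches the given result.


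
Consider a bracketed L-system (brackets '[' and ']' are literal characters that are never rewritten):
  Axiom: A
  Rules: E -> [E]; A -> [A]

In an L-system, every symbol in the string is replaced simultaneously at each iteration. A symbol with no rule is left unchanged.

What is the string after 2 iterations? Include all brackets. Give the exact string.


Answer: [[A]]

Derivation:
Step 0: A
Step 1: [A]
Step 2: [[A]]


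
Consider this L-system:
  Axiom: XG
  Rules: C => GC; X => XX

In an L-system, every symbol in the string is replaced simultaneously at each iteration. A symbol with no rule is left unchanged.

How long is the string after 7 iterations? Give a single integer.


Answer: 129

Derivation:
Step 0: length = 2
Step 1: length = 3
Step 2: length = 5
Step 3: length = 9
Step 4: length = 17
Step 5: length = 33
Step 6: length = 65
Step 7: length = 129


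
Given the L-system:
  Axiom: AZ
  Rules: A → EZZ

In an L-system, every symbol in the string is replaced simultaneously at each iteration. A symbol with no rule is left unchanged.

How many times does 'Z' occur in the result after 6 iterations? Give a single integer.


Step 0: AZ  (1 'Z')
Step 1: EZZZ  (3 'Z')
Step 2: EZZZ  (3 'Z')
Step 3: EZZZ  (3 'Z')
Step 4: EZZZ  (3 'Z')
Step 5: EZZZ  (3 'Z')
Step 6: EZZZ  (3 'Z')

Answer: 3


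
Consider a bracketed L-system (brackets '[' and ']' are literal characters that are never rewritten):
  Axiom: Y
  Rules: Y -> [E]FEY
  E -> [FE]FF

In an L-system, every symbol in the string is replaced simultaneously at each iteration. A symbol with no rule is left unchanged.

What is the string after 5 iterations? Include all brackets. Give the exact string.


Step 0: Y
Step 1: [E]FEY
Step 2: [[FE]FF]F[FE]FF[E]FEY
Step 3: [[F[FE]FF]FF]F[F[FE]FF]FF[[FE]FF]F[FE]FF[E]FEY
Step 4: [[F[F[FE]FF]FF]FF]F[F[F[FE]FF]FF]FF[[F[FE]FF]FF]F[F[FE]FF]FF[[FE]FF]F[FE]FF[E]FEY
Step 5: [[F[F[F[FE]FF]FF]FF]FF]F[F[F[F[FE]FF]FF]FF]FF[[F[F[FE]FF]FF]FF]F[F[F[FE]FF]FF]FF[[F[FE]FF]FF]F[F[FE]FF]FF[[FE]FF]F[FE]FF[E]FEY

Answer: [[F[F[F[FE]FF]FF]FF]FF]F[F[F[F[FE]FF]FF]FF]FF[[F[F[FE]FF]FF]FF]F[F[F[FE]FF]FF]FF[[F[FE]FF]FF]F[F[FE]FF]FF[[FE]FF]F[FE]FF[E]FEY


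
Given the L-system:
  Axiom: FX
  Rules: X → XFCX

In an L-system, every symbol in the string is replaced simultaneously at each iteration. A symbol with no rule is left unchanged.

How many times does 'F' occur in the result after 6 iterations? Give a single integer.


Step 0: FX  (1 'F')
Step 1: FXFCX  (2 'F')
Step 2: FXFCXFCXFCX  (4 'F')
Step 3: FXFCXFCXFCXFCXFCXFCXFCX  (8 'F')
Step 4: FXFCXFCXFCXFCXFCXFCXFCXFCXFCXFCXFCXFCXFCXFCXFCX  (16 'F')
Step 5: FXFCXFCXFCXFCXFCXFCXFCXFCXFCXFCXFCXFCXFCXFCXFCXFCXFCXFCXFCXFCXFCXFCXFCXFCXFCXFCXFCXFCXFCXFCXFCX  (32 'F')
Step 6: FXFCXFCXFCXFCXFCXFCXFCXFCXFCXFCXFCXFCXFCXFCXFCXFCXFCXFCXFCXFCXFCXFCXFCXFCXFCXFCXFCXFCXFCXFCXFCXFCXFCXFCXFCXFCXFCXFCXFCXFCXFCXFCXFCXFCXFCXFCXFCXFCXFCXFCXFCXFCXFCXFCXFCXFCXFCXFCXFCXFCXFCXFCXFCX  (64 'F')

Answer: 64


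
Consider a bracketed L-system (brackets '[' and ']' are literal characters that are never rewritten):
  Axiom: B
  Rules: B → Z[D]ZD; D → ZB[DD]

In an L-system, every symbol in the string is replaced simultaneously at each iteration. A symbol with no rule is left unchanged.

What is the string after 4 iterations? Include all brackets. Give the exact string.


Answer: Z[ZZ[ZB[DD]]ZZB[DD][ZZ[D]ZD[ZB[DD]ZB[DD]]ZZ[D]ZD[ZB[DD]ZB[DD]]]]ZZZ[ZB[DD]]ZZB[DD][ZZ[D]ZD[ZB[DD]ZB[DD]]ZZ[D]ZD[ZB[DD]ZB[DD]]]

Derivation:
Step 0: B
Step 1: Z[D]ZD
Step 2: Z[ZB[DD]]ZZB[DD]
Step 3: Z[ZZ[D]ZD[ZB[DD]ZB[DD]]]ZZZ[D]ZD[ZB[DD]ZB[DD]]
Step 4: Z[ZZ[ZB[DD]]ZZB[DD][ZZ[D]ZD[ZB[DD]ZB[DD]]ZZ[D]ZD[ZB[DD]ZB[DD]]]]ZZZ[ZB[DD]]ZZB[DD][ZZ[D]ZD[ZB[DD]ZB[DD]]ZZ[D]ZD[ZB[DD]ZB[DD]]]


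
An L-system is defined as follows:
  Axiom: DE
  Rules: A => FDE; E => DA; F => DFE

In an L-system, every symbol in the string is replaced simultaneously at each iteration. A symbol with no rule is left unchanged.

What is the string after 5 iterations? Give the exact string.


Answer: DDDDDFEDADFDEDDDFEDDA

Derivation:
Step 0: DE
Step 1: DDA
Step 2: DDFDE
Step 3: DDDFEDDA
Step 4: DDDDFEDADDFDE
Step 5: DDDDDFEDADFDEDDDFEDDA


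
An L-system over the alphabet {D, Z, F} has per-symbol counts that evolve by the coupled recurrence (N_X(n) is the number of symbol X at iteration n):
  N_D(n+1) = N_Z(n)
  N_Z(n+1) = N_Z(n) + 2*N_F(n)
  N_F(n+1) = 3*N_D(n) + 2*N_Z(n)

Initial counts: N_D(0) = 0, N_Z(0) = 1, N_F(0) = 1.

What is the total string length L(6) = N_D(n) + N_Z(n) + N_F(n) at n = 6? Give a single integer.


Answer: 1499

Derivation:
Step 0: N_D=0, N_Z=1, N_F=1, L=2
Step 1: N_D=1, N_Z=3, N_F=2, L=6
Step 2: N_D=3, N_Z=7, N_F=9, L=19
Step 3: N_D=7, N_Z=25, N_F=23, L=55
Step 4: N_D=25, N_Z=71, N_F=71, L=167
Step 5: N_D=71, N_Z=213, N_F=217, L=501
Step 6: N_D=213, N_Z=647, N_F=639, L=1499


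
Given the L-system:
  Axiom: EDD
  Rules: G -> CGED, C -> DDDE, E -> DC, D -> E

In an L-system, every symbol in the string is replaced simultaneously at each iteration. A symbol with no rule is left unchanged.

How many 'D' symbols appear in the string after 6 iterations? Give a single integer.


Answer: 50

Derivation:
Step 0: EDD  (2 'D')
Step 1: DCEE  (1 'D')
Step 2: EDDDEDCDC  (5 'D')
Step 3: DCEEEDCEDDDEEDDDE  (8 'D')
Step 4: EDDDEDCDCDCEDDDEDCEEEDCDCEEEDC  (13 'D')
Step 5: DCEEEDCEDDDEEDDDEEDDDEDCEEEDCEDDDEDCDCDCEDDDEEDDDEDCDCDCEDDDE  (31 'D')
Step 6: EDDDEDCDCDCEDDDEDCEEEDCDCEEEDCDCEEEDCEDDDEDCDCDCEDDDEDCEEEDCEDDDEEDDDEEDDDEDCEEEDCDCEEEDCEDDDEEDDDEEDDDEDCEEEDC  (50 'D')


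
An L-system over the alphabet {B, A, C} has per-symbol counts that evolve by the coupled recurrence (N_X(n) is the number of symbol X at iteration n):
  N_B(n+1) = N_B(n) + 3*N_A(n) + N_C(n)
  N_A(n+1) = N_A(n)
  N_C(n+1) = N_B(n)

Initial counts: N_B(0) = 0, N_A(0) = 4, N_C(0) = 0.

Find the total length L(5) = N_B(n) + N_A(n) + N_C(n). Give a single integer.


Step 0: N_B=0, N_A=4, N_C=0, L=4
Step 1: N_B=12, N_A=4, N_C=0, L=16
Step 2: N_B=24, N_A=4, N_C=12, L=40
Step 3: N_B=48, N_A=4, N_C=24, L=76
Step 4: N_B=84, N_A=4, N_C=48, L=136
Step 5: N_B=144, N_A=4, N_C=84, L=232

Answer: 232


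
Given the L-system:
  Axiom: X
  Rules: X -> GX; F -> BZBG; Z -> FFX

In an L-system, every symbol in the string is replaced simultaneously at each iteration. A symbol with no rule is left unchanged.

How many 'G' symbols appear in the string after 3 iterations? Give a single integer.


Step 0: X  (0 'G')
Step 1: GX  (1 'G')
Step 2: GGX  (2 'G')
Step 3: GGGX  (3 'G')

Answer: 3


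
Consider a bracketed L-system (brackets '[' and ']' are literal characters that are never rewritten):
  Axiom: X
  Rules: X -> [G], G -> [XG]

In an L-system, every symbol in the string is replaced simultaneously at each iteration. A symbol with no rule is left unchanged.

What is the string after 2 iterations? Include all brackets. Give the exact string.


Step 0: X
Step 1: [G]
Step 2: [[XG]]

Answer: [[XG]]


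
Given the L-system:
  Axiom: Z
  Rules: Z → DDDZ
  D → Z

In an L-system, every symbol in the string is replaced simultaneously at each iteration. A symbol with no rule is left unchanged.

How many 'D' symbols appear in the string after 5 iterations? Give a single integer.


Step 0: Z  (0 'D')
Step 1: DDDZ  (3 'D')
Step 2: ZZZDDDZ  (3 'D')
Step 3: DDDZDDDZDDDZZZZDDDZ  (12 'D')
Step 4: ZZZDDDZZZZDDDZZZZDDDZDDDZDDDZDDDZZZZDDDZ  (21 'D')
Step 5: DDDZDDDZDDDZZZZDDDZDDDZDDDZDDDZZZZDDDZDDDZDDDZDDDZZZZDDDZZZZDDDZZZZDDDZZZZDDDZDDDZDDDZDDDZZZZDDDZ  (57 'D')

Answer: 57


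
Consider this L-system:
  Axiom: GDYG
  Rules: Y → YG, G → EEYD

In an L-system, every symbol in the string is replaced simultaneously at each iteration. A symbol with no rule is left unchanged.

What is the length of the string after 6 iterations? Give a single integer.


Step 0: length = 4
Step 1: length = 11
Step 2: length = 17
Step 3: length = 30
Step 4: length = 49
Step 5: length = 81
Step 6: length = 132

Answer: 132


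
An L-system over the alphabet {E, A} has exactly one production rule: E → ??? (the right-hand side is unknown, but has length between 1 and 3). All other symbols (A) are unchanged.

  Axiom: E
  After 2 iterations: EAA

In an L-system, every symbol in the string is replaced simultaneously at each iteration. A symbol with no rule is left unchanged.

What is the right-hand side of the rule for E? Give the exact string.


Trying E → EA:
  Step 0: E
  Step 1: EA
  Step 2: EAA
Matches the given result.

Answer: EA


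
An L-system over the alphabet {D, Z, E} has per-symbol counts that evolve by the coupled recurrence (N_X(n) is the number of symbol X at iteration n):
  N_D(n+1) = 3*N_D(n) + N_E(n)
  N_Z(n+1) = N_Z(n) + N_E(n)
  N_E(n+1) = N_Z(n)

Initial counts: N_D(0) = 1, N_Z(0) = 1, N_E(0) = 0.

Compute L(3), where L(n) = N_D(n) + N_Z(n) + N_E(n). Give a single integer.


Step 0: N_D=1, N_Z=1, N_E=0, L=2
Step 1: N_D=3, N_Z=1, N_E=1, L=5
Step 2: N_D=10, N_Z=2, N_E=1, L=13
Step 3: N_D=31, N_Z=3, N_E=2, L=36

Answer: 36


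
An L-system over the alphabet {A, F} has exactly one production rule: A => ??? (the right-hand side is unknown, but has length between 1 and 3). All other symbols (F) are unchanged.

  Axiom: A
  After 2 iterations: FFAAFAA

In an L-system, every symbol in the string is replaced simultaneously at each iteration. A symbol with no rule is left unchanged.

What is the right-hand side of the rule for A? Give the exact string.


Trying A => FAA:
  Step 0: A
  Step 1: FAA
  Step 2: FFAAFAA
Matches the given result.

Answer: FAA


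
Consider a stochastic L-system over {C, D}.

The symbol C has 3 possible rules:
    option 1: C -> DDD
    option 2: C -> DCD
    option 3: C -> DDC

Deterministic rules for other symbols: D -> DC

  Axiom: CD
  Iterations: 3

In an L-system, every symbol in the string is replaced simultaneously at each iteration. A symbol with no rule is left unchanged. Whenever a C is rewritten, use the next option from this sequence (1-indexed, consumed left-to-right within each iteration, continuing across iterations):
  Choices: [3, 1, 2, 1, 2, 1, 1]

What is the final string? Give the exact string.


Answer: DCDDDDCDCDDCDCDCDCDDDDCDDDDC

Derivation:
Step 0: CD
Step 1: DDCDC  (used choices [3])
Step 2: DCDCDDDDCDCD  (used choices [1, 2])
Step 3: DCDDDDCDCDDCDCDCDCDDDDCDDDDC  (used choices [1, 2, 1, 1])


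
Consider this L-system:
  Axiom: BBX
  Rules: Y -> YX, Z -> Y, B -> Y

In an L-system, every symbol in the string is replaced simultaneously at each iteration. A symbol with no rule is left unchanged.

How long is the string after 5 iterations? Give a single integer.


Answer: 11

Derivation:
Step 0: length = 3
Step 1: length = 3
Step 2: length = 5
Step 3: length = 7
Step 4: length = 9
Step 5: length = 11


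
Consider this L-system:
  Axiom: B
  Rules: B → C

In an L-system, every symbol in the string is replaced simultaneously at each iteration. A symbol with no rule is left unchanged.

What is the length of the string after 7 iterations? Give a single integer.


Step 0: length = 1
Step 1: length = 1
Step 2: length = 1
Step 3: length = 1
Step 4: length = 1
Step 5: length = 1
Step 6: length = 1
Step 7: length = 1

Answer: 1
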